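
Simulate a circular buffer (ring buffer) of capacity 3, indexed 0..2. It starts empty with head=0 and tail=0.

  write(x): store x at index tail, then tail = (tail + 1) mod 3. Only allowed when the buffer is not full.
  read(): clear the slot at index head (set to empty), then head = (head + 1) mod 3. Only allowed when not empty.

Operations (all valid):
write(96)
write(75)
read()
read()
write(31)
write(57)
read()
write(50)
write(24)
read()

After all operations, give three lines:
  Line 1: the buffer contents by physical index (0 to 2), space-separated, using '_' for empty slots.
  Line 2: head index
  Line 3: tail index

write(96): buf=[96 _ _], head=0, tail=1, size=1
write(75): buf=[96 75 _], head=0, tail=2, size=2
read(): buf=[_ 75 _], head=1, tail=2, size=1
read(): buf=[_ _ _], head=2, tail=2, size=0
write(31): buf=[_ _ 31], head=2, tail=0, size=1
write(57): buf=[57 _ 31], head=2, tail=1, size=2
read(): buf=[57 _ _], head=0, tail=1, size=1
write(50): buf=[57 50 _], head=0, tail=2, size=2
write(24): buf=[57 50 24], head=0, tail=0, size=3
read(): buf=[_ 50 24], head=1, tail=0, size=2

Answer: _ 50 24
1
0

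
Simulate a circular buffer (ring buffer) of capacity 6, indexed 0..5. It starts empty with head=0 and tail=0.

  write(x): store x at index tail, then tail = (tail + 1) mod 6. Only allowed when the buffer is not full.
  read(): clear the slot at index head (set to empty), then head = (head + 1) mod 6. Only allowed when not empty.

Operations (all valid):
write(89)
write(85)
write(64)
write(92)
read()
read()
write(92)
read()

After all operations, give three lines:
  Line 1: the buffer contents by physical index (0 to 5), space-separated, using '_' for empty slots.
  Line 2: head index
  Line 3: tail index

Answer: _ _ _ 92 92 _
3
5

Derivation:
write(89): buf=[89 _ _ _ _ _], head=0, tail=1, size=1
write(85): buf=[89 85 _ _ _ _], head=0, tail=2, size=2
write(64): buf=[89 85 64 _ _ _], head=0, tail=3, size=3
write(92): buf=[89 85 64 92 _ _], head=0, tail=4, size=4
read(): buf=[_ 85 64 92 _ _], head=1, tail=4, size=3
read(): buf=[_ _ 64 92 _ _], head=2, tail=4, size=2
write(92): buf=[_ _ 64 92 92 _], head=2, tail=5, size=3
read(): buf=[_ _ _ 92 92 _], head=3, tail=5, size=2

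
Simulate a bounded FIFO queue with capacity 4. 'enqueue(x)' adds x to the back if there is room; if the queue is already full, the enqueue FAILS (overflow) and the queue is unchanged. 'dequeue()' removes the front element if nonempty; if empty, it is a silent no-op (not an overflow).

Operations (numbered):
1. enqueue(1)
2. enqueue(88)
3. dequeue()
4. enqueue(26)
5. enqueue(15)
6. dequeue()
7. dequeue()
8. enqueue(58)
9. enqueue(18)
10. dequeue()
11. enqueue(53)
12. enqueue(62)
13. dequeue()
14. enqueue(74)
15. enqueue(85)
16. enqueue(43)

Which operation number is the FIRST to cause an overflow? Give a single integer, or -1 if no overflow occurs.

Answer: 15

Derivation:
1. enqueue(1): size=1
2. enqueue(88): size=2
3. dequeue(): size=1
4. enqueue(26): size=2
5. enqueue(15): size=3
6. dequeue(): size=2
7. dequeue(): size=1
8. enqueue(58): size=2
9. enqueue(18): size=3
10. dequeue(): size=2
11. enqueue(53): size=3
12. enqueue(62): size=4
13. dequeue(): size=3
14. enqueue(74): size=4
15. enqueue(85): size=4=cap → OVERFLOW (fail)
16. enqueue(43): size=4=cap → OVERFLOW (fail)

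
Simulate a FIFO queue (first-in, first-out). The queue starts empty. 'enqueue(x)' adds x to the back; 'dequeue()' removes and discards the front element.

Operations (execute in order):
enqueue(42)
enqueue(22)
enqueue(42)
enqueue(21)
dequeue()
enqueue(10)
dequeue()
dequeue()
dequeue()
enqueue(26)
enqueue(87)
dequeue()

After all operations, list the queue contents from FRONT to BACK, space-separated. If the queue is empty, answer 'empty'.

Answer: 26 87

Derivation:
enqueue(42): [42]
enqueue(22): [42, 22]
enqueue(42): [42, 22, 42]
enqueue(21): [42, 22, 42, 21]
dequeue(): [22, 42, 21]
enqueue(10): [22, 42, 21, 10]
dequeue(): [42, 21, 10]
dequeue(): [21, 10]
dequeue(): [10]
enqueue(26): [10, 26]
enqueue(87): [10, 26, 87]
dequeue(): [26, 87]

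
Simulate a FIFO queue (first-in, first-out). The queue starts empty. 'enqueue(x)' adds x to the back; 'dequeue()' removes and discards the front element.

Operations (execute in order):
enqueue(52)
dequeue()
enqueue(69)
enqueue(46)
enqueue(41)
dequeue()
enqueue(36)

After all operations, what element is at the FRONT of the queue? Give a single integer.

Answer: 46

Derivation:
enqueue(52): queue = [52]
dequeue(): queue = []
enqueue(69): queue = [69]
enqueue(46): queue = [69, 46]
enqueue(41): queue = [69, 46, 41]
dequeue(): queue = [46, 41]
enqueue(36): queue = [46, 41, 36]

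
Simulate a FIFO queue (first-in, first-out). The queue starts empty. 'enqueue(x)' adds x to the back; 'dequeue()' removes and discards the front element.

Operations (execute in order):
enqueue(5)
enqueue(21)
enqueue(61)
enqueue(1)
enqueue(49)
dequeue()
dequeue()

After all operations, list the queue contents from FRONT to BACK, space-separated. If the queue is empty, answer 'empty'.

enqueue(5): [5]
enqueue(21): [5, 21]
enqueue(61): [5, 21, 61]
enqueue(1): [5, 21, 61, 1]
enqueue(49): [5, 21, 61, 1, 49]
dequeue(): [21, 61, 1, 49]
dequeue(): [61, 1, 49]

Answer: 61 1 49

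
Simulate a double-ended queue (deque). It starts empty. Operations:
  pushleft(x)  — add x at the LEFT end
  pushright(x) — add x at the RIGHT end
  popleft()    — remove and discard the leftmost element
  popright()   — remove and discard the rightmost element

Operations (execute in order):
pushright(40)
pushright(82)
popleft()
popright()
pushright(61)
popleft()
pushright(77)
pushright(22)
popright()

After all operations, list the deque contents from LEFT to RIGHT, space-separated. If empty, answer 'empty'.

pushright(40): [40]
pushright(82): [40, 82]
popleft(): [82]
popright(): []
pushright(61): [61]
popleft(): []
pushright(77): [77]
pushright(22): [77, 22]
popright(): [77]

Answer: 77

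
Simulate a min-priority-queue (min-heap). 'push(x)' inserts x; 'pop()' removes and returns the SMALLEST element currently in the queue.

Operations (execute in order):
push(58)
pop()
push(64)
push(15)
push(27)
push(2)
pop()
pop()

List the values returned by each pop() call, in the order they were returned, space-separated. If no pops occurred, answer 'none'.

push(58): heap contents = [58]
pop() → 58: heap contents = []
push(64): heap contents = [64]
push(15): heap contents = [15, 64]
push(27): heap contents = [15, 27, 64]
push(2): heap contents = [2, 15, 27, 64]
pop() → 2: heap contents = [15, 27, 64]
pop() → 15: heap contents = [27, 64]

Answer: 58 2 15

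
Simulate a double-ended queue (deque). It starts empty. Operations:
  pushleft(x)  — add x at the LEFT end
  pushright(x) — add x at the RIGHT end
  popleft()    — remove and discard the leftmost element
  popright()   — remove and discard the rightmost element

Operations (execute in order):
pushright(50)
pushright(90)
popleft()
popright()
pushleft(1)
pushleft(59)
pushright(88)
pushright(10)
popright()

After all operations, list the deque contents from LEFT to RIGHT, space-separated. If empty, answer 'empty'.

pushright(50): [50]
pushright(90): [50, 90]
popleft(): [90]
popright(): []
pushleft(1): [1]
pushleft(59): [59, 1]
pushright(88): [59, 1, 88]
pushright(10): [59, 1, 88, 10]
popright(): [59, 1, 88]

Answer: 59 1 88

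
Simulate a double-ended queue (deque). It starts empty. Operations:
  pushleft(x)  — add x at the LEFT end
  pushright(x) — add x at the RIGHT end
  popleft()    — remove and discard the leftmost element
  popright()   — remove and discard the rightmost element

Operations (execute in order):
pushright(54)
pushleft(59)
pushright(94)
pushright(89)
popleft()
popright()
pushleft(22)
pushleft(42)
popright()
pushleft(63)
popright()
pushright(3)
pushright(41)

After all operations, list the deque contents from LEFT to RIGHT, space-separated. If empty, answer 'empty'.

Answer: 63 42 22 3 41

Derivation:
pushright(54): [54]
pushleft(59): [59, 54]
pushright(94): [59, 54, 94]
pushright(89): [59, 54, 94, 89]
popleft(): [54, 94, 89]
popright(): [54, 94]
pushleft(22): [22, 54, 94]
pushleft(42): [42, 22, 54, 94]
popright(): [42, 22, 54]
pushleft(63): [63, 42, 22, 54]
popright(): [63, 42, 22]
pushright(3): [63, 42, 22, 3]
pushright(41): [63, 42, 22, 3, 41]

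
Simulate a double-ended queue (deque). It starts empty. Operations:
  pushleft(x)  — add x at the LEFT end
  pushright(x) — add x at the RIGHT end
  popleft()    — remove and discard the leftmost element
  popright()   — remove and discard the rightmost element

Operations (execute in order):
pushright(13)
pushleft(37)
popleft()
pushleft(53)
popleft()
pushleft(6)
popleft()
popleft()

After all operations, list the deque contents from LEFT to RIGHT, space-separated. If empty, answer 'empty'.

pushright(13): [13]
pushleft(37): [37, 13]
popleft(): [13]
pushleft(53): [53, 13]
popleft(): [13]
pushleft(6): [6, 13]
popleft(): [13]
popleft(): []

Answer: empty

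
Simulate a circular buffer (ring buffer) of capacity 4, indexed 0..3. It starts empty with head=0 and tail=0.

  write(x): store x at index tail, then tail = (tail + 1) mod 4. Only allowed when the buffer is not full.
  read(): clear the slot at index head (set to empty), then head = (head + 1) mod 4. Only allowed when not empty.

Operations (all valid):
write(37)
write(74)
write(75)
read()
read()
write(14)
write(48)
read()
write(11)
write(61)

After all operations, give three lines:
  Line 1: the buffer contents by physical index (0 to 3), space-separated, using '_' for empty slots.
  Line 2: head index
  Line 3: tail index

write(37): buf=[37 _ _ _], head=0, tail=1, size=1
write(74): buf=[37 74 _ _], head=0, tail=2, size=2
write(75): buf=[37 74 75 _], head=0, tail=3, size=3
read(): buf=[_ 74 75 _], head=1, tail=3, size=2
read(): buf=[_ _ 75 _], head=2, tail=3, size=1
write(14): buf=[_ _ 75 14], head=2, tail=0, size=2
write(48): buf=[48 _ 75 14], head=2, tail=1, size=3
read(): buf=[48 _ _ 14], head=3, tail=1, size=2
write(11): buf=[48 11 _ 14], head=3, tail=2, size=3
write(61): buf=[48 11 61 14], head=3, tail=3, size=4

Answer: 48 11 61 14
3
3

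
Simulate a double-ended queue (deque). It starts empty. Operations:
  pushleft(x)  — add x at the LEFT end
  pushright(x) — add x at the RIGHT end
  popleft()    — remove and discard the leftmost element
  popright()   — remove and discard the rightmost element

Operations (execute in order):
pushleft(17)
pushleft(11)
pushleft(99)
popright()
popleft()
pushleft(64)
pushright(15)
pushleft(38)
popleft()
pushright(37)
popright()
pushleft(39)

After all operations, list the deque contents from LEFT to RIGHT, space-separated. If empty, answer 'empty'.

pushleft(17): [17]
pushleft(11): [11, 17]
pushleft(99): [99, 11, 17]
popright(): [99, 11]
popleft(): [11]
pushleft(64): [64, 11]
pushright(15): [64, 11, 15]
pushleft(38): [38, 64, 11, 15]
popleft(): [64, 11, 15]
pushright(37): [64, 11, 15, 37]
popright(): [64, 11, 15]
pushleft(39): [39, 64, 11, 15]

Answer: 39 64 11 15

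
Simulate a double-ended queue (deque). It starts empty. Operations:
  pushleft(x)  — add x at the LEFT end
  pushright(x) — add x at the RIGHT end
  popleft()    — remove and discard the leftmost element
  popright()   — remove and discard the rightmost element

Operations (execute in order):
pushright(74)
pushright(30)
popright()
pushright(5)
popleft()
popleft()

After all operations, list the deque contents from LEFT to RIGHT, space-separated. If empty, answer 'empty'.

Answer: empty

Derivation:
pushright(74): [74]
pushright(30): [74, 30]
popright(): [74]
pushright(5): [74, 5]
popleft(): [5]
popleft(): []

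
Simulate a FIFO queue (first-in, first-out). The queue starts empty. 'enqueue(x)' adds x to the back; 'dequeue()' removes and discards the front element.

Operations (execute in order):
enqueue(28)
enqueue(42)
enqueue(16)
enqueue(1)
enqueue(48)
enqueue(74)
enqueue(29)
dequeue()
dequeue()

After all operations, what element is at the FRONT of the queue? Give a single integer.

Answer: 16

Derivation:
enqueue(28): queue = [28]
enqueue(42): queue = [28, 42]
enqueue(16): queue = [28, 42, 16]
enqueue(1): queue = [28, 42, 16, 1]
enqueue(48): queue = [28, 42, 16, 1, 48]
enqueue(74): queue = [28, 42, 16, 1, 48, 74]
enqueue(29): queue = [28, 42, 16, 1, 48, 74, 29]
dequeue(): queue = [42, 16, 1, 48, 74, 29]
dequeue(): queue = [16, 1, 48, 74, 29]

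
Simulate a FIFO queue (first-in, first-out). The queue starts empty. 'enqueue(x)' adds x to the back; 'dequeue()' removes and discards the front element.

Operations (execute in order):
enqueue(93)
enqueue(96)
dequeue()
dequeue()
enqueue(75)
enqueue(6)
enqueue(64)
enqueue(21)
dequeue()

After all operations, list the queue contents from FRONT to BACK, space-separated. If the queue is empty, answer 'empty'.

enqueue(93): [93]
enqueue(96): [93, 96]
dequeue(): [96]
dequeue(): []
enqueue(75): [75]
enqueue(6): [75, 6]
enqueue(64): [75, 6, 64]
enqueue(21): [75, 6, 64, 21]
dequeue(): [6, 64, 21]

Answer: 6 64 21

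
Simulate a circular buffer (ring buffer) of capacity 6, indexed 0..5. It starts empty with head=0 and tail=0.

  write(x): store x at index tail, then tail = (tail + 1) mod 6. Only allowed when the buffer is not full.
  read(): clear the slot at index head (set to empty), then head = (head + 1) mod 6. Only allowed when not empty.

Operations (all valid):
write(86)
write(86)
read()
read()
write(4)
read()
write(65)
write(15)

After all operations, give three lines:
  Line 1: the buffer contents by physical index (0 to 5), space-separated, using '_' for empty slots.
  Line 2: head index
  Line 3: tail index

Answer: _ _ _ 65 15 _
3
5

Derivation:
write(86): buf=[86 _ _ _ _ _], head=0, tail=1, size=1
write(86): buf=[86 86 _ _ _ _], head=0, tail=2, size=2
read(): buf=[_ 86 _ _ _ _], head=1, tail=2, size=1
read(): buf=[_ _ _ _ _ _], head=2, tail=2, size=0
write(4): buf=[_ _ 4 _ _ _], head=2, tail=3, size=1
read(): buf=[_ _ _ _ _ _], head=3, tail=3, size=0
write(65): buf=[_ _ _ 65 _ _], head=3, tail=4, size=1
write(15): buf=[_ _ _ 65 15 _], head=3, tail=5, size=2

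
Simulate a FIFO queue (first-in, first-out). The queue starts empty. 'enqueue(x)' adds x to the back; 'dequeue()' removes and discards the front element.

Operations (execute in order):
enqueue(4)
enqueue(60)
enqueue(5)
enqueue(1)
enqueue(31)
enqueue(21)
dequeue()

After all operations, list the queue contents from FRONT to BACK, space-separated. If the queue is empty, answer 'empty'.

enqueue(4): [4]
enqueue(60): [4, 60]
enqueue(5): [4, 60, 5]
enqueue(1): [4, 60, 5, 1]
enqueue(31): [4, 60, 5, 1, 31]
enqueue(21): [4, 60, 5, 1, 31, 21]
dequeue(): [60, 5, 1, 31, 21]

Answer: 60 5 1 31 21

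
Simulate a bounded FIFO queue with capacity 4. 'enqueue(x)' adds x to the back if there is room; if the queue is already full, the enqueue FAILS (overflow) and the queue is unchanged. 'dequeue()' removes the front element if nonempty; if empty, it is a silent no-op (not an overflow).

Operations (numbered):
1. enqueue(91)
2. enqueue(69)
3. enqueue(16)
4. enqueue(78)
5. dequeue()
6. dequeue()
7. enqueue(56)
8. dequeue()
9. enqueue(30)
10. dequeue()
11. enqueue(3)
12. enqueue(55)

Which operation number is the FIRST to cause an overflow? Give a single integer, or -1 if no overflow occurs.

1. enqueue(91): size=1
2. enqueue(69): size=2
3. enqueue(16): size=3
4. enqueue(78): size=4
5. dequeue(): size=3
6. dequeue(): size=2
7. enqueue(56): size=3
8. dequeue(): size=2
9. enqueue(30): size=3
10. dequeue(): size=2
11. enqueue(3): size=3
12. enqueue(55): size=4

Answer: -1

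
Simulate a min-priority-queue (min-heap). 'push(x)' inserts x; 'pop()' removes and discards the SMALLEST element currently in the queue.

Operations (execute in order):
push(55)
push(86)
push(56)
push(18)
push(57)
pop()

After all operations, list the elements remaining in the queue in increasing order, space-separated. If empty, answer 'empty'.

push(55): heap contents = [55]
push(86): heap contents = [55, 86]
push(56): heap contents = [55, 56, 86]
push(18): heap contents = [18, 55, 56, 86]
push(57): heap contents = [18, 55, 56, 57, 86]
pop() → 18: heap contents = [55, 56, 57, 86]

Answer: 55 56 57 86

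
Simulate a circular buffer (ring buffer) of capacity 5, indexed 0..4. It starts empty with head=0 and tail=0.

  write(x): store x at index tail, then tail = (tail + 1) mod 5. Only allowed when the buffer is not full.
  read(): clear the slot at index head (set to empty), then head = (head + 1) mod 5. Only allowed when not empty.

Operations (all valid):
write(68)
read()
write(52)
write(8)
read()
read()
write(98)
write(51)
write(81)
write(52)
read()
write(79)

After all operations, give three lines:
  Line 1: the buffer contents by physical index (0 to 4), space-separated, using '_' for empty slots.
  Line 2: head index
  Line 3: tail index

Answer: 81 52 79 _ 51
4
3

Derivation:
write(68): buf=[68 _ _ _ _], head=0, tail=1, size=1
read(): buf=[_ _ _ _ _], head=1, tail=1, size=0
write(52): buf=[_ 52 _ _ _], head=1, tail=2, size=1
write(8): buf=[_ 52 8 _ _], head=1, tail=3, size=2
read(): buf=[_ _ 8 _ _], head=2, tail=3, size=1
read(): buf=[_ _ _ _ _], head=3, tail=3, size=0
write(98): buf=[_ _ _ 98 _], head=3, tail=4, size=1
write(51): buf=[_ _ _ 98 51], head=3, tail=0, size=2
write(81): buf=[81 _ _ 98 51], head=3, tail=1, size=3
write(52): buf=[81 52 _ 98 51], head=3, tail=2, size=4
read(): buf=[81 52 _ _ 51], head=4, tail=2, size=3
write(79): buf=[81 52 79 _ 51], head=4, tail=3, size=4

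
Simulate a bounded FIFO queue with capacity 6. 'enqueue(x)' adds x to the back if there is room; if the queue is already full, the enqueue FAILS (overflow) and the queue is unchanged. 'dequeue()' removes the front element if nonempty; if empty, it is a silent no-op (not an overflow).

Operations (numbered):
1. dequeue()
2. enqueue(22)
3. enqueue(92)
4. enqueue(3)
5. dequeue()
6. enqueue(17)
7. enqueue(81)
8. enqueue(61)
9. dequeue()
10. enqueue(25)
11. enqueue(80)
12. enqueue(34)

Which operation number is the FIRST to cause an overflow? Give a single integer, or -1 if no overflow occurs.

1. dequeue(): empty, no-op, size=0
2. enqueue(22): size=1
3. enqueue(92): size=2
4. enqueue(3): size=3
5. dequeue(): size=2
6. enqueue(17): size=3
7. enqueue(81): size=4
8. enqueue(61): size=5
9. dequeue(): size=4
10. enqueue(25): size=5
11. enqueue(80): size=6
12. enqueue(34): size=6=cap → OVERFLOW (fail)

Answer: 12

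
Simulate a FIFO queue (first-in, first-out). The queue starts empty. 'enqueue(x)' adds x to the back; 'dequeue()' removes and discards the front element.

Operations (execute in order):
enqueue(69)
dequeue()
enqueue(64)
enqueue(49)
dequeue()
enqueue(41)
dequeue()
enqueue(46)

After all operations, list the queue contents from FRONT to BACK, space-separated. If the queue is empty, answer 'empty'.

enqueue(69): [69]
dequeue(): []
enqueue(64): [64]
enqueue(49): [64, 49]
dequeue(): [49]
enqueue(41): [49, 41]
dequeue(): [41]
enqueue(46): [41, 46]

Answer: 41 46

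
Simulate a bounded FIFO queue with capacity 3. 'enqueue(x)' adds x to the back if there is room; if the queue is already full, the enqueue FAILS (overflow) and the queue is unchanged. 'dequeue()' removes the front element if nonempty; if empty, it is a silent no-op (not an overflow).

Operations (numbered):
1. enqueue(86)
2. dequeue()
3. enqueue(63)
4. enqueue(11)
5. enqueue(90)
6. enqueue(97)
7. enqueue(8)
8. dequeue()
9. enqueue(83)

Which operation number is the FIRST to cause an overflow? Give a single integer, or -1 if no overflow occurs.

1. enqueue(86): size=1
2. dequeue(): size=0
3. enqueue(63): size=1
4. enqueue(11): size=2
5. enqueue(90): size=3
6. enqueue(97): size=3=cap → OVERFLOW (fail)
7. enqueue(8): size=3=cap → OVERFLOW (fail)
8. dequeue(): size=2
9. enqueue(83): size=3

Answer: 6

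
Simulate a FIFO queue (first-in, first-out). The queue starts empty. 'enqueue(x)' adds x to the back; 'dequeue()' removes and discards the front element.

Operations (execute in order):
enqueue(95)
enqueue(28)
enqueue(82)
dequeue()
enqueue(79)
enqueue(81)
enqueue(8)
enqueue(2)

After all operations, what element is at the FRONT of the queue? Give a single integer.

Answer: 28

Derivation:
enqueue(95): queue = [95]
enqueue(28): queue = [95, 28]
enqueue(82): queue = [95, 28, 82]
dequeue(): queue = [28, 82]
enqueue(79): queue = [28, 82, 79]
enqueue(81): queue = [28, 82, 79, 81]
enqueue(8): queue = [28, 82, 79, 81, 8]
enqueue(2): queue = [28, 82, 79, 81, 8, 2]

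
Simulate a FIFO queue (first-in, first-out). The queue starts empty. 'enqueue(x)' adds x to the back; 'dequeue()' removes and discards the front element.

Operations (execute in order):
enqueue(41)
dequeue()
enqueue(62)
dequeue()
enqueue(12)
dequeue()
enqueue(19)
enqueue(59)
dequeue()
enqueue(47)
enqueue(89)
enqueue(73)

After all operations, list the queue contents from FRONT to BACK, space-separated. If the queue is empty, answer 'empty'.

enqueue(41): [41]
dequeue(): []
enqueue(62): [62]
dequeue(): []
enqueue(12): [12]
dequeue(): []
enqueue(19): [19]
enqueue(59): [19, 59]
dequeue(): [59]
enqueue(47): [59, 47]
enqueue(89): [59, 47, 89]
enqueue(73): [59, 47, 89, 73]

Answer: 59 47 89 73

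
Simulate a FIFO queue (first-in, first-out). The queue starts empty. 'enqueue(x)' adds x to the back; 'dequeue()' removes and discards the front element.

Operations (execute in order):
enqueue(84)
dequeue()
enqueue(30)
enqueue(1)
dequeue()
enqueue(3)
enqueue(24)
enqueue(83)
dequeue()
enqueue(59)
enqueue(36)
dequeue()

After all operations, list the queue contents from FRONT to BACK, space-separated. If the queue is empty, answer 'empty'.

enqueue(84): [84]
dequeue(): []
enqueue(30): [30]
enqueue(1): [30, 1]
dequeue(): [1]
enqueue(3): [1, 3]
enqueue(24): [1, 3, 24]
enqueue(83): [1, 3, 24, 83]
dequeue(): [3, 24, 83]
enqueue(59): [3, 24, 83, 59]
enqueue(36): [3, 24, 83, 59, 36]
dequeue(): [24, 83, 59, 36]

Answer: 24 83 59 36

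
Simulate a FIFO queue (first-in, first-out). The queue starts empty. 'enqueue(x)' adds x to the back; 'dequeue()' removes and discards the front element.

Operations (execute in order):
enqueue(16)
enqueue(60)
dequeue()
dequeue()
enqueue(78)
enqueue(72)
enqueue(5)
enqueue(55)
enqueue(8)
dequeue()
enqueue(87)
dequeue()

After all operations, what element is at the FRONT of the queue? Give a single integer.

Answer: 5

Derivation:
enqueue(16): queue = [16]
enqueue(60): queue = [16, 60]
dequeue(): queue = [60]
dequeue(): queue = []
enqueue(78): queue = [78]
enqueue(72): queue = [78, 72]
enqueue(5): queue = [78, 72, 5]
enqueue(55): queue = [78, 72, 5, 55]
enqueue(8): queue = [78, 72, 5, 55, 8]
dequeue(): queue = [72, 5, 55, 8]
enqueue(87): queue = [72, 5, 55, 8, 87]
dequeue(): queue = [5, 55, 8, 87]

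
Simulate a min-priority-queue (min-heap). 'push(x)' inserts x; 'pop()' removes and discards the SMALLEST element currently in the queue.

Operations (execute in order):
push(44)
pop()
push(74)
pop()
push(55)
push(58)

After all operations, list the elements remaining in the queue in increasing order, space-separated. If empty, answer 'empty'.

Answer: 55 58

Derivation:
push(44): heap contents = [44]
pop() → 44: heap contents = []
push(74): heap contents = [74]
pop() → 74: heap contents = []
push(55): heap contents = [55]
push(58): heap contents = [55, 58]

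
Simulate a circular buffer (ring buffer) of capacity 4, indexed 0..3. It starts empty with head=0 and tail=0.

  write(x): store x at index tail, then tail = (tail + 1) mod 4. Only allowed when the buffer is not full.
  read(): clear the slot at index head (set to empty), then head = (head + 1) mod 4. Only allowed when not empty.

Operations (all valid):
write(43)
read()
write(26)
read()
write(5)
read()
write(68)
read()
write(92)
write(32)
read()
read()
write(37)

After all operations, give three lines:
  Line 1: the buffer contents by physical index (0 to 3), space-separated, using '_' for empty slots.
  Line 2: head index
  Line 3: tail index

Answer: _ _ 37 _
2
3

Derivation:
write(43): buf=[43 _ _ _], head=0, tail=1, size=1
read(): buf=[_ _ _ _], head=1, tail=1, size=0
write(26): buf=[_ 26 _ _], head=1, tail=2, size=1
read(): buf=[_ _ _ _], head=2, tail=2, size=0
write(5): buf=[_ _ 5 _], head=2, tail=3, size=1
read(): buf=[_ _ _ _], head=3, tail=3, size=0
write(68): buf=[_ _ _ 68], head=3, tail=0, size=1
read(): buf=[_ _ _ _], head=0, tail=0, size=0
write(92): buf=[92 _ _ _], head=0, tail=1, size=1
write(32): buf=[92 32 _ _], head=0, tail=2, size=2
read(): buf=[_ 32 _ _], head=1, tail=2, size=1
read(): buf=[_ _ _ _], head=2, tail=2, size=0
write(37): buf=[_ _ 37 _], head=2, tail=3, size=1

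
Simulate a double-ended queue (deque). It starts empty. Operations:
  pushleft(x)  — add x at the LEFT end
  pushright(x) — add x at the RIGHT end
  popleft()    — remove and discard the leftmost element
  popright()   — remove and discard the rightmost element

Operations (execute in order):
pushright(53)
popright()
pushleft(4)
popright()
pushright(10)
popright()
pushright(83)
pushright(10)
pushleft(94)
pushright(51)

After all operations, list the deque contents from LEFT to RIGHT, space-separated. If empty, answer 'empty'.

Answer: 94 83 10 51

Derivation:
pushright(53): [53]
popright(): []
pushleft(4): [4]
popright(): []
pushright(10): [10]
popright(): []
pushright(83): [83]
pushright(10): [83, 10]
pushleft(94): [94, 83, 10]
pushright(51): [94, 83, 10, 51]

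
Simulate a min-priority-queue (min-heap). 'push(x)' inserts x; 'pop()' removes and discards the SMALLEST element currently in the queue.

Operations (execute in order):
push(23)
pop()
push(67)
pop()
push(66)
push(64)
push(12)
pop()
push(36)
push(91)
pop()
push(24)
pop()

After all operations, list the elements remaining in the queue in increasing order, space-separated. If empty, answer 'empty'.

Answer: 64 66 91

Derivation:
push(23): heap contents = [23]
pop() → 23: heap contents = []
push(67): heap contents = [67]
pop() → 67: heap contents = []
push(66): heap contents = [66]
push(64): heap contents = [64, 66]
push(12): heap contents = [12, 64, 66]
pop() → 12: heap contents = [64, 66]
push(36): heap contents = [36, 64, 66]
push(91): heap contents = [36, 64, 66, 91]
pop() → 36: heap contents = [64, 66, 91]
push(24): heap contents = [24, 64, 66, 91]
pop() → 24: heap contents = [64, 66, 91]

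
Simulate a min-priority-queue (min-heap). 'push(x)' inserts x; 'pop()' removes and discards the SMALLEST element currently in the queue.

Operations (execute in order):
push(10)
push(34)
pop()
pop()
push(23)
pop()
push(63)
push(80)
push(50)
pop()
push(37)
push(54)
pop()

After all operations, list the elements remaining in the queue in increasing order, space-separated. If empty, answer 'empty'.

push(10): heap contents = [10]
push(34): heap contents = [10, 34]
pop() → 10: heap contents = [34]
pop() → 34: heap contents = []
push(23): heap contents = [23]
pop() → 23: heap contents = []
push(63): heap contents = [63]
push(80): heap contents = [63, 80]
push(50): heap contents = [50, 63, 80]
pop() → 50: heap contents = [63, 80]
push(37): heap contents = [37, 63, 80]
push(54): heap contents = [37, 54, 63, 80]
pop() → 37: heap contents = [54, 63, 80]

Answer: 54 63 80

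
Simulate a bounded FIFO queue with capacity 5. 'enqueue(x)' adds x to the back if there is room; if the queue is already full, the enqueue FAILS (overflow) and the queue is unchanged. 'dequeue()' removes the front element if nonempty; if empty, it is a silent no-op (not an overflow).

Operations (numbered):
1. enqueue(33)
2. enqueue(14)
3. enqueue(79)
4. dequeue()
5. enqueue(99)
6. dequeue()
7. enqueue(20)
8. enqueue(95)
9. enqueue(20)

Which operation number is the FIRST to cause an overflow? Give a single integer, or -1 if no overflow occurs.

Answer: -1

Derivation:
1. enqueue(33): size=1
2. enqueue(14): size=2
3. enqueue(79): size=3
4. dequeue(): size=2
5. enqueue(99): size=3
6. dequeue(): size=2
7. enqueue(20): size=3
8. enqueue(95): size=4
9. enqueue(20): size=5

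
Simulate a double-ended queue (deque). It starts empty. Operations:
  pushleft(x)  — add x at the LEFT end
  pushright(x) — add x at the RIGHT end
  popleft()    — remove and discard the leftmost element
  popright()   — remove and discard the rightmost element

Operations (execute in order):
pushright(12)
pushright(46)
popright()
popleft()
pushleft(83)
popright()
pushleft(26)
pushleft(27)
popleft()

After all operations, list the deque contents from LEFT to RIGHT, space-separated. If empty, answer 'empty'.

pushright(12): [12]
pushright(46): [12, 46]
popright(): [12]
popleft(): []
pushleft(83): [83]
popright(): []
pushleft(26): [26]
pushleft(27): [27, 26]
popleft(): [26]

Answer: 26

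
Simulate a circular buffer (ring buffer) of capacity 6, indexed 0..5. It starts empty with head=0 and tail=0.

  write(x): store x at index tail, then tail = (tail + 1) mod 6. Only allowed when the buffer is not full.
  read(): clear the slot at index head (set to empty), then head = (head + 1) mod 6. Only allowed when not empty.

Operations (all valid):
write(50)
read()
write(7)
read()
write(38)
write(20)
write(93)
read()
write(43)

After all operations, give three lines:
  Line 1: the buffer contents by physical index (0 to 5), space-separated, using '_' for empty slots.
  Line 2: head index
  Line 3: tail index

Answer: _ _ _ 20 93 43
3
0

Derivation:
write(50): buf=[50 _ _ _ _ _], head=0, tail=1, size=1
read(): buf=[_ _ _ _ _ _], head=1, tail=1, size=0
write(7): buf=[_ 7 _ _ _ _], head=1, tail=2, size=1
read(): buf=[_ _ _ _ _ _], head=2, tail=2, size=0
write(38): buf=[_ _ 38 _ _ _], head=2, tail=3, size=1
write(20): buf=[_ _ 38 20 _ _], head=2, tail=4, size=2
write(93): buf=[_ _ 38 20 93 _], head=2, tail=5, size=3
read(): buf=[_ _ _ 20 93 _], head=3, tail=5, size=2
write(43): buf=[_ _ _ 20 93 43], head=3, tail=0, size=3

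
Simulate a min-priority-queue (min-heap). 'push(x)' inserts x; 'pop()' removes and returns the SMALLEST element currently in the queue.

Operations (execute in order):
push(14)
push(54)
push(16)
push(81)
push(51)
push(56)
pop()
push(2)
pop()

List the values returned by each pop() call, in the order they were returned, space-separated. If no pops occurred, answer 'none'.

Answer: 14 2

Derivation:
push(14): heap contents = [14]
push(54): heap contents = [14, 54]
push(16): heap contents = [14, 16, 54]
push(81): heap contents = [14, 16, 54, 81]
push(51): heap contents = [14, 16, 51, 54, 81]
push(56): heap contents = [14, 16, 51, 54, 56, 81]
pop() → 14: heap contents = [16, 51, 54, 56, 81]
push(2): heap contents = [2, 16, 51, 54, 56, 81]
pop() → 2: heap contents = [16, 51, 54, 56, 81]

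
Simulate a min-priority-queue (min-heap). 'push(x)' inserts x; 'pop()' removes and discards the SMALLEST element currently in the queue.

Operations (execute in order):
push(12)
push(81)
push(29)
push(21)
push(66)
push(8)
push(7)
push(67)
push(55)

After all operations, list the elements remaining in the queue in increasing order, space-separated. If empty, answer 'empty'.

push(12): heap contents = [12]
push(81): heap contents = [12, 81]
push(29): heap contents = [12, 29, 81]
push(21): heap contents = [12, 21, 29, 81]
push(66): heap contents = [12, 21, 29, 66, 81]
push(8): heap contents = [8, 12, 21, 29, 66, 81]
push(7): heap contents = [7, 8, 12, 21, 29, 66, 81]
push(67): heap contents = [7, 8, 12, 21, 29, 66, 67, 81]
push(55): heap contents = [7, 8, 12, 21, 29, 55, 66, 67, 81]

Answer: 7 8 12 21 29 55 66 67 81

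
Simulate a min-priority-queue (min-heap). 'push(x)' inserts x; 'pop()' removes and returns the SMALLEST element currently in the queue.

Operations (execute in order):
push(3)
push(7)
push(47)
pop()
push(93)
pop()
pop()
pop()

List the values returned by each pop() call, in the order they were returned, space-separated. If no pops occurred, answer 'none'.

push(3): heap contents = [3]
push(7): heap contents = [3, 7]
push(47): heap contents = [3, 7, 47]
pop() → 3: heap contents = [7, 47]
push(93): heap contents = [7, 47, 93]
pop() → 7: heap contents = [47, 93]
pop() → 47: heap contents = [93]
pop() → 93: heap contents = []

Answer: 3 7 47 93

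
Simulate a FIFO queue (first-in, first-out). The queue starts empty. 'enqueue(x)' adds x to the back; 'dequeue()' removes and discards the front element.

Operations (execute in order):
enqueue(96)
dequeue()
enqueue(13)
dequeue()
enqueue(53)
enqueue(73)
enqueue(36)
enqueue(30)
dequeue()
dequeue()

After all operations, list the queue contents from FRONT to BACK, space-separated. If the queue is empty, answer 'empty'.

Answer: 36 30

Derivation:
enqueue(96): [96]
dequeue(): []
enqueue(13): [13]
dequeue(): []
enqueue(53): [53]
enqueue(73): [53, 73]
enqueue(36): [53, 73, 36]
enqueue(30): [53, 73, 36, 30]
dequeue(): [73, 36, 30]
dequeue(): [36, 30]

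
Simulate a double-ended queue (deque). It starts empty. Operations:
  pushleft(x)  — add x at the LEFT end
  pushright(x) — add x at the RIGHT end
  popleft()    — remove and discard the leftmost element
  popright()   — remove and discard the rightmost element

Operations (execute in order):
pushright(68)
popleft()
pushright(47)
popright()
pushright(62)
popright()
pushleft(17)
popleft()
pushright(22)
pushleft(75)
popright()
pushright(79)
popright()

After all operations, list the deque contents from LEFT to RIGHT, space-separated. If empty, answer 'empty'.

pushright(68): [68]
popleft(): []
pushright(47): [47]
popright(): []
pushright(62): [62]
popright(): []
pushleft(17): [17]
popleft(): []
pushright(22): [22]
pushleft(75): [75, 22]
popright(): [75]
pushright(79): [75, 79]
popright(): [75]

Answer: 75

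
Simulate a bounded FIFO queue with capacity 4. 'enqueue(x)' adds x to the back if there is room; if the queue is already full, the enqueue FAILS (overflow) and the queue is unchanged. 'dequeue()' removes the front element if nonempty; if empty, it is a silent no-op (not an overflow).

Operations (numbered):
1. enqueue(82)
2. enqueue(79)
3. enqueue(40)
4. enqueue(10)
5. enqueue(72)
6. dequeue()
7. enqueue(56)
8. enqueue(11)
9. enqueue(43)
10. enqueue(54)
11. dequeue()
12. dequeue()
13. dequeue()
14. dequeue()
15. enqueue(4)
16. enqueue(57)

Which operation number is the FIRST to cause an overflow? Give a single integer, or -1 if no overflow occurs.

1. enqueue(82): size=1
2. enqueue(79): size=2
3. enqueue(40): size=3
4. enqueue(10): size=4
5. enqueue(72): size=4=cap → OVERFLOW (fail)
6. dequeue(): size=3
7. enqueue(56): size=4
8. enqueue(11): size=4=cap → OVERFLOW (fail)
9. enqueue(43): size=4=cap → OVERFLOW (fail)
10. enqueue(54): size=4=cap → OVERFLOW (fail)
11. dequeue(): size=3
12. dequeue(): size=2
13. dequeue(): size=1
14. dequeue(): size=0
15. enqueue(4): size=1
16. enqueue(57): size=2

Answer: 5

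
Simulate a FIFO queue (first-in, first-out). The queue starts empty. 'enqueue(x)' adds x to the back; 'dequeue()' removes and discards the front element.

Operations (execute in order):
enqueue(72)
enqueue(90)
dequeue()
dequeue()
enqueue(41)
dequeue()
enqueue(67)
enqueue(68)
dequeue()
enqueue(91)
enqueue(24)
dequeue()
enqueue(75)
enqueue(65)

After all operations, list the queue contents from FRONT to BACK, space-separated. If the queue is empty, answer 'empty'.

enqueue(72): [72]
enqueue(90): [72, 90]
dequeue(): [90]
dequeue(): []
enqueue(41): [41]
dequeue(): []
enqueue(67): [67]
enqueue(68): [67, 68]
dequeue(): [68]
enqueue(91): [68, 91]
enqueue(24): [68, 91, 24]
dequeue(): [91, 24]
enqueue(75): [91, 24, 75]
enqueue(65): [91, 24, 75, 65]

Answer: 91 24 75 65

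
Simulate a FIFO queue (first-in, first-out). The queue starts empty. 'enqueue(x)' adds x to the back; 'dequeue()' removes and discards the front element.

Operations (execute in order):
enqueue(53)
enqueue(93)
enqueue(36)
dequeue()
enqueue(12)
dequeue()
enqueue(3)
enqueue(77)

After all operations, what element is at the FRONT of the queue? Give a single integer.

Answer: 36

Derivation:
enqueue(53): queue = [53]
enqueue(93): queue = [53, 93]
enqueue(36): queue = [53, 93, 36]
dequeue(): queue = [93, 36]
enqueue(12): queue = [93, 36, 12]
dequeue(): queue = [36, 12]
enqueue(3): queue = [36, 12, 3]
enqueue(77): queue = [36, 12, 3, 77]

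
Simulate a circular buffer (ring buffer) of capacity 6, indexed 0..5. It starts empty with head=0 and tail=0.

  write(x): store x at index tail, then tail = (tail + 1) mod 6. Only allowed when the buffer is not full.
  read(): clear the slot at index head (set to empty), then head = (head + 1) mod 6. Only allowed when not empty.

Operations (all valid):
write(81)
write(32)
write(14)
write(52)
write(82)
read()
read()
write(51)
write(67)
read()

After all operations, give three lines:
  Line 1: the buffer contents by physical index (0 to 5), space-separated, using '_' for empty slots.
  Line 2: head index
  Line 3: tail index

write(81): buf=[81 _ _ _ _ _], head=0, tail=1, size=1
write(32): buf=[81 32 _ _ _ _], head=0, tail=2, size=2
write(14): buf=[81 32 14 _ _ _], head=0, tail=3, size=3
write(52): buf=[81 32 14 52 _ _], head=0, tail=4, size=4
write(82): buf=[81 32 14 52 82 _], head=0, tail=5, size=5
read(): buf=[_ 32 14 52 82 _], head=1, tail=5, size=4
read(): buf=[_ _ 14 52 82 _], head=2, tail=5, size=3
write(51): buf=[_ _ 14 52 82 51], head=2, tail=0, size=4
write(67): buf=[67 _ 14 52 82 51], head=2, tail=1, size=5
read(): buf=[67 _ _ 52 82 51], head=3, tail=1, size=4

Answer: 67 _ _ 52 82 51
3
1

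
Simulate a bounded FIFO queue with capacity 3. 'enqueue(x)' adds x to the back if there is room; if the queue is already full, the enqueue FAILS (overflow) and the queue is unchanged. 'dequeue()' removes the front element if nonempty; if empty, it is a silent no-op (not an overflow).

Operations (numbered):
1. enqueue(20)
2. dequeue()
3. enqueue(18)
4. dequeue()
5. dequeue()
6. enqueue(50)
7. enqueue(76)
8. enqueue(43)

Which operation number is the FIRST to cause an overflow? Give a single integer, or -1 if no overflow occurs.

Answer: -1

Derivation:
1. enqueue(20): size=1
2. dequeue(): size=0
3. enqueue(18): size=1
4. dequeue(): size=0
5. dequeue(): empty, no-op, size=0
6. enqueue(50): size=1
7. enqueue(76): size=2
8. enqueue(43): size=3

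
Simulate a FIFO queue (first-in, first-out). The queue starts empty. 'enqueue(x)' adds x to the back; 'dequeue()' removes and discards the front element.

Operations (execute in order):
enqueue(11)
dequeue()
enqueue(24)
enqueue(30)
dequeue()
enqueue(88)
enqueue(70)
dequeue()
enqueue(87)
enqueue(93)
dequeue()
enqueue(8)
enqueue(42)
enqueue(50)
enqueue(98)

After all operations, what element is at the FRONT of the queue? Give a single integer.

Answer: 70

Derivation:
enqueue(11): queue = [11]
dequeue(): queue = []
enqueue(24): queue = [24]
enqueue(30): queue = [24, 30]
dequeue(): queue = [30]
enqueue(88): queue = [30, 88]
enqueue(70): queue = [30, 88, 70]
dequeue(): queue = [88, 70]
enqueue(87): queue = [88, 70, 87]
enqueue(93): queue = [88, 70, 87, 93]
dequeue(): queue = [70, 87, 93]
enqueue(8): queue = [70, 87, 93, 8]
enqueue(42): queue = [70, 87, 93, 8, 42]
enqueue(50): queue = [70, 87, 93, 8, 42, 50]
enqueue(98): queue = [70, 87, 93, 8, 42, 50, 98]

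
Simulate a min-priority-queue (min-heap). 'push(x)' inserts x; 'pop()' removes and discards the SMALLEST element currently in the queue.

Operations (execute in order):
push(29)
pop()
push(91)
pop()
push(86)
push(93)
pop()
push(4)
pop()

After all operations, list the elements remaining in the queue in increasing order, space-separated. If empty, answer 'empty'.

push(29): heap contents = [29]
pop() → 29: heap contents = []
push(91): heap contents = [91]
pop() → 91: heap contents = []
push(86): heap contents = [86]
push(93): heap contents = [86, 93]
pop() → 86: heap contents = [93]
push(4): heap contents = [4, 93]
pop() → 4: heap contents = [93]

Answer: 93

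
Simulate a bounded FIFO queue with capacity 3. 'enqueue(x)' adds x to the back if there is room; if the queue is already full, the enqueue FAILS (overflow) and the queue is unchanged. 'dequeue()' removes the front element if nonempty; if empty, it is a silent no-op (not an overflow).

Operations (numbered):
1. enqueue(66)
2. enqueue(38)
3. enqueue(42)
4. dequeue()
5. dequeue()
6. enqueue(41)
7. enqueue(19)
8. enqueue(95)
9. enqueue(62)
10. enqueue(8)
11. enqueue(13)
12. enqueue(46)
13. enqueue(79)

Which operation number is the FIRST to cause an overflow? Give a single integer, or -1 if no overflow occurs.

Answer: 8

Derivation:
1. enqueue(66): size=1
2. enqueue(38): size=2
3. enqueue(42): size=3
4. dequeue(): size=2
5. dequeue(): size=1
6. enqueue(41): size=2
7. enqueue(19): size=3
8. enqueue(95): size=3=cap → OVERFLOW (fail)
9. enqueue(62): size=3=cap → OVERFLOW (fail)
10. enqueue(8): size=3=cap → OVERFLOW (fail)
11. enqueue(13): size=3=cap → OVERFLOW (fail)
12. enqueue(46): size=3=cap → OVERFLOW (fail)
13. enqueue(79): size=3=cap → OVERFLOW (fail)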